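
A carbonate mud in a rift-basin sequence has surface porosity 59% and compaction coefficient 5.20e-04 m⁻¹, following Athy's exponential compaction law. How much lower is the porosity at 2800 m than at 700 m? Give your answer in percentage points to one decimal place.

Working in km (1 km = 1000 m; β in km⁻¹ = β in m⁻¹ × 1000):
φ(0.7) = 0.59·e^(−0.52×0.7) = 0.4100
φ(2.8) = 0.59·e^(−0.52×2.8) = 0.1376
Δφ = 0.4100 − 0.1376 = 0.2724

27.2 percentage points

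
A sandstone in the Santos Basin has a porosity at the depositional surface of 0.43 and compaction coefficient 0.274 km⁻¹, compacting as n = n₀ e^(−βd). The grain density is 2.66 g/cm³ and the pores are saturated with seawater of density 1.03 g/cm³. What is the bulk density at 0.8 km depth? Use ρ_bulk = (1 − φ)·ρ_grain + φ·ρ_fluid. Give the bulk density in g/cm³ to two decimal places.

2.10 g/cm³

Porosity at depth: n = 0.43·exp(−0.274×0.8) = 0.43×0.8032 = 0.3454
Bulk density: ρ_b = (1−n)ρ_g + n·ρ_f = 0.6546×2.66 + 0.3454×1.03
       = 1.741 + 0.356 = 2.097 g/cm³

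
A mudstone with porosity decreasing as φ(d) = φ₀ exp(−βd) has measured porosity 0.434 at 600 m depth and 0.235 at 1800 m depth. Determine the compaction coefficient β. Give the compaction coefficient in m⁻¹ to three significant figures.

Working in km (1 km = 1000 m; β in km⁻¹ = β in m⁻¹ × 1000):
Athy: φ(d) = φ₀ e^(−βd) ⇒ φ₁/φ₂ = e^{β(d₂−d₁)} ⇒ β = ln(φ₁/φ₂)/(d₂−d₁)
β = ln(0.434/0.235) / (1.8 − 0.6) = ln(1.847) / 1.2 = 0.6135 / 1.2 = 0.5112 km⁻¹

0.000511 m⁻¹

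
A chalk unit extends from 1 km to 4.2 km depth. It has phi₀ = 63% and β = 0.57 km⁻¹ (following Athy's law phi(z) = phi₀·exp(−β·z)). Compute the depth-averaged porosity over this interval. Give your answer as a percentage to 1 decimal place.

⟨phi⟩ = (1/(z₂−z₁)) ∫ phi₀ e^(−βz) dz = phi₀·(e^(−β·z₁) − e^(−β·z₂)) / (β·(z₂−z₁))
e^(−0.57×1) = 0.5655; e^(−0.57×4.2) = 0.0913
⟨phi⟩ = 0.63 × (0.5655 − 0.0913) / (0.57 × 3.2) = 0.63 × 0.2600 = 0.1638

16.4%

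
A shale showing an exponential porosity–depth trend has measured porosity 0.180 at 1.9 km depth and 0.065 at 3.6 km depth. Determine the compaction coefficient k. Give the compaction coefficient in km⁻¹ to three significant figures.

Athy: φ(Z) = φ₀ e^(−kZ) ⇒ φ₁/φ₂ = e^{k(Z₂−Z₁)} ⇒ k = ln(φ₁/φ₂)/(Z₂−Z₁)
k = ln(0.18/0.065) / (3.6 − 1.9) = ln(2.769) / 1.7 = 1.0186 / 1.7 = 0.5992 km⁻¹

0.599 km⁻¹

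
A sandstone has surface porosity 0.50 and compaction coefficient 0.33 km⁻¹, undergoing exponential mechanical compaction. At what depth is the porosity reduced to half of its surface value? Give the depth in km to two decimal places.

φ/φ₀ = 1/2 ⇒ exp(−c·z) = 1/2 ⇒ z = ln(2) / c
z = 0.6931 / 0.33 = 2.100 km

2.10 km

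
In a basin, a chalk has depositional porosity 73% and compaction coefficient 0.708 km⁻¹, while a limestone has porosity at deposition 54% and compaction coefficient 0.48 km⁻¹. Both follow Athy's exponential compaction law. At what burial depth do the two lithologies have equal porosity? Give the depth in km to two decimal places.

Set φ₀ₐ e^(−cₐZ) = φ₀ᵦ e^(−cᵦZ) ⇒ ln(φ₀ₐ/φ₀ᵦ) = (cₐ − cᵦ)·Z
Z = ln(0.73/0.54) / (0.708 − 0.48) = 0.3015 / 0.228 = 1.322 km

1.32 km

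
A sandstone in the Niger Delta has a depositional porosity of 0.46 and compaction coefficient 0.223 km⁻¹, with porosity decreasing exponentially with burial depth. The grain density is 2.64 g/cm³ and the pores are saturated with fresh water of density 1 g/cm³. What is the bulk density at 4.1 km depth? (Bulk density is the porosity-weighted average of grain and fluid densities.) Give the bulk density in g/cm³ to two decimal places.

Porosity at depth: n = 0.46·exp(−0.223×4.1) = 0.46×0.4008 = 0.1844
Bulk density: ρ_b = (1−n)ρ_g + n·ρ_f = 0.8156×2.64 + 0.1844×1
       = 2.153 + 0.184 = 2.338 g/cm³

2.34 g/cm³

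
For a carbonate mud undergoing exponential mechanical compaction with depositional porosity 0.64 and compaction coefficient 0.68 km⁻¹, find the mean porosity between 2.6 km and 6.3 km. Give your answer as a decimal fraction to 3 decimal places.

0.040

⟨phi⟩ = (1/(Z₂−Z₁)) ∫ phi₀ e^(−cZ) dZ = phi₀·(e^(−c·Z₁) − e^(−c·Z₂)) / (c·(Z₂−Z₁))
e^(−0.68×2.6) = 0.1707; e^(−0.68×6.3) = 0.0138
⟨phi⟩ = 0.64 × (0.1707 − 0.0138) / (0.68 × 3.7) = 0.64 × 0.0624 = 0.0399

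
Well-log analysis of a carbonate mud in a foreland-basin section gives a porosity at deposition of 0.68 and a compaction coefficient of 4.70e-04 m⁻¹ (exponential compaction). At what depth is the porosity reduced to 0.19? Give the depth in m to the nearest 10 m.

2710 m

Working in km (1 km = 1000 m; c in km⁻¹ = c in m⁻¹ × 1000):
Invert Athy's law: d = ln(n₀/n) / c
d = ln(0.68/0.19) / 0.47 = ln(3.579) / 0.47 = 1.2751 / 0.47 = 2.713 km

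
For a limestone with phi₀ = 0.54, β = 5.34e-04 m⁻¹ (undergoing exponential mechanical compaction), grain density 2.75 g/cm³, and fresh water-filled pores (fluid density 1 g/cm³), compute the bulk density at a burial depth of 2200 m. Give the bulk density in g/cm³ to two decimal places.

Working in km (1 km = 1000 m; β in km⁻¹ = β in m⁻¹ × 1000):
Porosity at depth: phi = 0.54·exp(−0.534×2.2) = 0.54×0.3089 = 0.1668
Bulk density: ρ_b = (1−phi)ρ_g + phi·ρ_f = 0.8332×2.75 + 0.1668×1
       = 2.291 + 0.167 = 2.458 g/cm³

2.46 g/cm³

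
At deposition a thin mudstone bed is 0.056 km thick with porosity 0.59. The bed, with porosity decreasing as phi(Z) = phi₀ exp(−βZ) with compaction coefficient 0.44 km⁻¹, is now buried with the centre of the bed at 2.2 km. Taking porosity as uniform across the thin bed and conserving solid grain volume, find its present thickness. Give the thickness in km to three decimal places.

Porosity at 2.2 km: phi = 0.59·exp(−0.44×2.2) = 0.2241
Solid-volume conservation: h(1−phi) = h₀(1−phi₀) ⇒ h = h₀·(1−phi₀)/(1−phi)
h = 0.056 × (1 − 0.59)/(1 − 0.2241) = 0.056 × 0.5284 = 0.0296 km

0.030 km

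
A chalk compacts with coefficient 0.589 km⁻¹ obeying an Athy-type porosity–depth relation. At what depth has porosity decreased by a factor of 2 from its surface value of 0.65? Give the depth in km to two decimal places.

φ/φ₀ = 1/2 ⇒ exp(−k·d) = 1/2 ⇒ d = ln(2) / k
d = 0.6931 / 0.589 = 1.177 km

1.18 km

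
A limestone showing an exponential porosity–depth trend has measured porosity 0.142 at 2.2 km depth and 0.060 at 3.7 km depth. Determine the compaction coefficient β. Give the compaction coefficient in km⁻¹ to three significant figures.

0.574 km⁻¹

Athy: phi(Z) = phi₀ e^(−βZ) ⇒ phi₁/phi₂ = e^{β(Z₂−Z₁)} ⇒ β = ln(phi₁/phi₂)/(Z₂−Z₁)
β = ln(0.142/0.06) / (3.7 − 2.2) = ln(2.367) / 1.5 = 0.8615 / 1.5 = 0.5743 km⁻¹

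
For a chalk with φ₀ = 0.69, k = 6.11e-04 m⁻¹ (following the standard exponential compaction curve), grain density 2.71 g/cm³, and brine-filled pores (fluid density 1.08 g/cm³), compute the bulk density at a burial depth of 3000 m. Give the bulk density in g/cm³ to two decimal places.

2.53 g/cm³

Working in km (1 km = 1000 m; k in km⁻¹ = k in m⁻¹ × 1000):
Porosity at depth: φ = 0.69·exp(−0.611×3) = 0.69×0.1599 = 0.1104
Bulk density: ρ_b = (1−φ)ρ_g + φ·ρ_f = 0.8896×2.71 + 0.1104×1.08
       = 2.411 + 0.119 = 2.530 g/cm³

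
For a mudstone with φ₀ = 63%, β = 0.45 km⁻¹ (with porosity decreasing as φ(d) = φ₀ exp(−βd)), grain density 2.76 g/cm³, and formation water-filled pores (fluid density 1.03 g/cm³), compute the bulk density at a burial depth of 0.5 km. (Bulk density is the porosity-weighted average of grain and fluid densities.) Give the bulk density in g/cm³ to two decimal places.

1.89 g/cm³

Porosity at depth: φ = 0.63·exp(−0.45×0.5) = 0.63×0.7985 = 0.5031
Bulk density: ρ_b = (1−φ)ρ_g + φ·ρ_f = 0.4969×2.76 + 0.5031×1.03
       = 1.372 + 0.518 = 1.890 g/cm³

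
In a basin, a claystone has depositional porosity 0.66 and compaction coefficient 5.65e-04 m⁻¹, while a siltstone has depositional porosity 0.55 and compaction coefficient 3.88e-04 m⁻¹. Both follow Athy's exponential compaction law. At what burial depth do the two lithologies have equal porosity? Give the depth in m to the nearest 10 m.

Working in km (1 km = 1000 m; k in km⁻¹ = k in m⁻¹ × 1000):
Set phi₀ₐ e^(−kₐd) = phi₀ᵦ e^(−kᵦd) ⇒ ln(phi₀ₐ/phi₀ᵦ) = (kₐ − kᵦ)·d
d = ln(0.66/0.55) / (0.565 − 0.388) = 0.1823 / 0.177 = 1.030 km

1030 m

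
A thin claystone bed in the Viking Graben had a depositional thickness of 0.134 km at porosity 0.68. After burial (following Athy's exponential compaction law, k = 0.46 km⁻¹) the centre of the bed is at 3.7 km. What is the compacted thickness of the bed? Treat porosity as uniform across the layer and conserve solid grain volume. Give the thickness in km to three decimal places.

0.049 km

Porosity at 3.7 km: n = 0.68·exp(−0.46×3.7) = 0.1240
Solid-volume conservation: h(1−n) = h₀(1−n₀) ⇒ h = h₀·(1−n₀)/(1−n)
h = 0.134 × (1 − 0.68)/(1 − 0.1240) = 0.134 × 0.3653 = 0.0489 km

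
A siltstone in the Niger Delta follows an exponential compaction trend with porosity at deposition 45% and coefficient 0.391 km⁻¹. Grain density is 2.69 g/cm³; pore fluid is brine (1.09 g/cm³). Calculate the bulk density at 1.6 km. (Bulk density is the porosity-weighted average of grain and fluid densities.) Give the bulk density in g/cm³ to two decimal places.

Porosity at depth: phi = 0.45·exp(−0.391×1.6) = 0.45×0.5349 = 0.2407
Bulk density: ρ_b = (1−phi)ρ_g + phi·ρ_f = 0.7593×2.69 + 0.2407×1.09
       = 2.042 + 0.262 = 2.305 g/cm³

2.30 g/cm³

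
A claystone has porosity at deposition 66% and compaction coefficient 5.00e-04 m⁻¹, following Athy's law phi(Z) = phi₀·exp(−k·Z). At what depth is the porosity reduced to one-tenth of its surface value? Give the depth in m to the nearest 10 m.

4610 m

Working in km (1 km = 1000 m; k in km⁻¹ = k in m⁻¹ × 1000):
phi/phi₀ = 1/10 ⇒ exp(−k·Z) = 1/10 ⇒ Z = ln(10) / k
Z = 2.3026 / 0.5 = 4.605 km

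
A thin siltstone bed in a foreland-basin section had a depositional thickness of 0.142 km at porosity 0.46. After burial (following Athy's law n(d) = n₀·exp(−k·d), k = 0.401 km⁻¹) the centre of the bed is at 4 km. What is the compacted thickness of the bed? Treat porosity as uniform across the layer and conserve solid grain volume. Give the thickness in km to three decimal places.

Porosity at 4 km: n = 0.46·exp(−0.401×4) = 0.0925
Solid-volume conservation: h(1−n) = h₀(1−n₀) ⇒ h = h₀·(1−n₀)/(1−n)
h = 0.142 × (1 − 0.46)/(1 − 0.0925) = 0.142 × 0.5950 = 0.0845 km

0.084 km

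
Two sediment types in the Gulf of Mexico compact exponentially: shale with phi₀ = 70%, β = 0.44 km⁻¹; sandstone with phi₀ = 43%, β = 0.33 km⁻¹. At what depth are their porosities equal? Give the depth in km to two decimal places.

Set phi₀ₐ e^(−βₐd) = phi₀ᵦ e^(−βᵦd) ⇒ ln(phi₀ₐ/phi₀ᵦ) = (βₐ − βᵦ)·d
d = ln(0.7/0.43) / (0.44 − 0.33) = 0.4873 / 0.11 = 4.430 km

4.43 km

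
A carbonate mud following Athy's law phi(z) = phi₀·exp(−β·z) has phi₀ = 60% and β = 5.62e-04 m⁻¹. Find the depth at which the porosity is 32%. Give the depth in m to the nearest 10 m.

1120 m

Working in km (1 km = 1000 m; β in km⁻¹ = β in m⁻¹ × 1000):
Invert Athy's law: z = ln(phi₀/phi) / β
z = ln(0.6/0.32) / 0.562 = ln(1.875) / 0.562 = 0.6286 / 0.562 = 1.119 km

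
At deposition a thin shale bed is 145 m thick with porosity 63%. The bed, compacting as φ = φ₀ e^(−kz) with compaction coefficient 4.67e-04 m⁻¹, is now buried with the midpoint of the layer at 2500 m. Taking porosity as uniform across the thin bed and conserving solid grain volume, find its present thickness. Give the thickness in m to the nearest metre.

67 m

Working in km (1 km = 1000 m; k in km⁻¹ = k in m⁻¹ × 1000):
Porosity at 2.5 km: φ = 0.63·exp(−0.467×2.5) = 0.1960
Solid-volume conservation: h(1−φ) = h₀(1−φ₀) ⇒ h = h₀·(1−φ₀)/(1−φ)
h = 0.145 × (1 − 0.63)/(1 − 0.1960) = 0.145 × 0.4602 = 0.0667 km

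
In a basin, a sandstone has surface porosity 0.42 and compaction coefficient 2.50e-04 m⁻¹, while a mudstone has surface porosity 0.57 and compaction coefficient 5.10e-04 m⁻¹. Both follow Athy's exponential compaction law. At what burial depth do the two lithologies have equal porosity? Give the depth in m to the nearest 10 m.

1170 m

Working in km (1 km = 1000 m; β in km⁻¹ = β in m⁻¹ × 1000):
Set n₀ₐ e^(−βₐz) = n₀ᵦ e^(−βᵦz) ⇒ ln(n₀ₐ/n₀ᵦ) = (βₐ − βᵦ)·z
z = ln(0.42/0.57) / (0.25 − 0.51) = -0.3054 / -0.26 = 1.175 km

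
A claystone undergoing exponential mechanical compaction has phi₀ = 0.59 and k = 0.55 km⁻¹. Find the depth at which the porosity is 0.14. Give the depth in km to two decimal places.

Invert Athy's law: d = ln(phi₀/phi) / k
d = ln(0.59/0.14) / 0.55 = ln(4.214) / 0.55 = 1.4385 / 0.55 = 2.615 km

2.62 km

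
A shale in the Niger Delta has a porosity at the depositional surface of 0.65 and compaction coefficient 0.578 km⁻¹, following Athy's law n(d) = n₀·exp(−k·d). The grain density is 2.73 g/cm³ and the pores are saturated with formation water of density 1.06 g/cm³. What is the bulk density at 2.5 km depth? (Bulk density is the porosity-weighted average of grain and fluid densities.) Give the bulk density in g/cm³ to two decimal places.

Porosity at depth: n = 0.65·exp(−0.578×2.5) = 0.65×0.2357 = 0.1532
Bulk density: ρ_b = (1−n)ρ_g + n·ρ_f = 0.8468×2.73 + 0.1532×1.06
       = 2.312 + 0.162 = 2.474 g/cm³

2.47 g/cm³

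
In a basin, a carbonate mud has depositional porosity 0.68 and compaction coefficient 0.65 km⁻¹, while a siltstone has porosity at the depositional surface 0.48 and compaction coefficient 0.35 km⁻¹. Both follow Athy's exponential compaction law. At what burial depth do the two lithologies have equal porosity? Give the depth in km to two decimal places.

1.16 km

Set n₀ₐ e^(−cₐZ) = n₀ᵦ e^(−cᵦZ) ⇒ ln(n₀ₐ/n₀ᵦ) = (cₐ − cᵦ)·Z
Z = ln(0.68/0.48) / (0.65 − 0.35) = 0.3483 / 0.3 = 1.161 km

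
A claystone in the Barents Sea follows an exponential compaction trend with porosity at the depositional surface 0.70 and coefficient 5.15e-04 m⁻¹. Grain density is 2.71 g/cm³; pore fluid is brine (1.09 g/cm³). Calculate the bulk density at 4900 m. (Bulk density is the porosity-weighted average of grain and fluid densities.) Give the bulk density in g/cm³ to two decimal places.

Working in km (1 km = 1000 m; c in km⁻¹ = c in m⁻¹ × 1000):
Porosity at depth: φ = 0.7·exp(−0.515×4.9) = 0.7×0.0802 = 0.0561
Bulk density: ρ_b = (1−φ)ρ_g + φ·ρ_f = 0.9439×2.71 + 0.0561×1.09
       = 2.558 + 0.061 = 2.619 g/cm³

2.62 g/cm³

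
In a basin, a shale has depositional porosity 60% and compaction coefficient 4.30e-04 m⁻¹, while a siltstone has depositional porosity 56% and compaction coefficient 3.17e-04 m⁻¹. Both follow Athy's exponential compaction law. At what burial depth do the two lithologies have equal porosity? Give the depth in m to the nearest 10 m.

Working in km (1 km = 1000 m; β in km⁻¹ = β in m⁻¹ × 1000):
Set n₀ₐ e^(−βₐZ) = n₀ᵦ e^(−βᵦZ) ⇒ ln(n₀ₐ/n₀ᵦ) = (βₐ − βᵦ)·Z
Z = ln(0.6/0.56) / (0.43 − 0.317) = 0.0690 / 0.113 = 0.611 km

610 m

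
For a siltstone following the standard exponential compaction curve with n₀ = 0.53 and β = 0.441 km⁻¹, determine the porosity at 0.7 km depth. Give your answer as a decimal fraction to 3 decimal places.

n = n₀·exp(−β·d) = 0.53 × exp(−0.441 × 0.7) = 0.53 × exp(−0.3087)
  = 0.53 × 0.7344 = 0.3892

0.389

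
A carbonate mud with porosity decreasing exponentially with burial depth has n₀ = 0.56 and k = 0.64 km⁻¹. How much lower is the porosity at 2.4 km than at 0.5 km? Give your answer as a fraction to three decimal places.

n(0.5) = 0.56·e^(−0.64×0.5) = 0.4066
n(2.4) = 0.56·e^(−0.64×2.4) = 0.1205
Δn = 0.4066 − 0.1205 = 0.2861

0.286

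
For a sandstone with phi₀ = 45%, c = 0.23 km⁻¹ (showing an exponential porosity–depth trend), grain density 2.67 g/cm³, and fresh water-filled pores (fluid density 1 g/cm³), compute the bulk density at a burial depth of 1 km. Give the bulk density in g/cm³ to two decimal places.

2.07 g/cm³

Porosity at depth: phi = 0.45·exp(−0.23×1) = 0.45×0.7945 = 0.3575
Bulk density: ρ_b = (1−phi)ρ_g + phi·ρ_f = 0.6425×2.67 + 0.3575×1
       = 1.715 + 0.358 = 2.073 g/cm³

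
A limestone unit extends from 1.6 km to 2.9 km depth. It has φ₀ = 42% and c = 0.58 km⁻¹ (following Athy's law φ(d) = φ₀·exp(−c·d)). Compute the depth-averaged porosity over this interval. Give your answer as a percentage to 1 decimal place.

⟨φ⟩ = (1/(d₂−d₁)) ∫ φ₀ e^(−cd) dd = φ₀·(e^(−c·d₁) − e^(−c·d₂)) / (c·(d₂−d₁))
e^(−0.58×1.6) = 0.3953; e^(−0.58×2.9) = 0.1860
⟨φ⟩ = 0.42 × (0.3953 − 0.1860) / (0.58 × 1.3) = 0.42 × 0.2776 = 0.1166

11.7%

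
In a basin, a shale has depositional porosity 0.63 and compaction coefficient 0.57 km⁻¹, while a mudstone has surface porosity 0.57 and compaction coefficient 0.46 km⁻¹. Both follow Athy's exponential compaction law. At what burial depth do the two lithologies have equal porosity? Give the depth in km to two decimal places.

Set φ₀ₐ e^(−cₐz) = φ₀ᵦ e^(−cᵦz) ⇒ ln(φ₀ₐ/φ₀ᵦ) = (cₐ − cᵦ)·z
z = ln(0.63/0.57) / (0.57 − 0.46) = 0.1001 / 0.11 = 0.910 km

0.91 km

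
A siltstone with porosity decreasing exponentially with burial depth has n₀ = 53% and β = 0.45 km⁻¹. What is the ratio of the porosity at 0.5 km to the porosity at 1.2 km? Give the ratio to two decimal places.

1.37

n(d₁)/n(d₂) = e^(−β·d₁)/e^(−β·d₂) = e^{β(d₂−d₁)}
= exp(0.45 × 0.7) = exp(0.315) = 1.3703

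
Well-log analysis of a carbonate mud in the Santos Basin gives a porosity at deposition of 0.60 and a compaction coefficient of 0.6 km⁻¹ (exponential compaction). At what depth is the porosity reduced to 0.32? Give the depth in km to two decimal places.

1.05 km

Invert Athy's law: z = ln(n₀/n) / β
z = ln(0.6/0.32) / 0.6 = ln(1.875) / 0.6 = 0.6286 / 0.6 = 1.048 km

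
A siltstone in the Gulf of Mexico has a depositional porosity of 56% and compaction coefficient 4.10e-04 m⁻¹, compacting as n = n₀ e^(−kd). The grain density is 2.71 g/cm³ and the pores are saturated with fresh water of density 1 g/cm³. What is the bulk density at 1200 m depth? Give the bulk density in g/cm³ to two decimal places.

Working in km (1 km = 1000 m; k in km⁻¹ = k in m⁻¹ × 1000):
Porosity at depth: n = 0.56·exp(−0.41×1.2) = 0.56×0.6114 = 0.3424
Bulk density: ρ_b = (1−n)ρ_g + n·ρ_f = 0.6576×2.71 + 0.3424×1
       = 1.782 + 0.342 = 2.125 g/cm³

2.12 g/cm³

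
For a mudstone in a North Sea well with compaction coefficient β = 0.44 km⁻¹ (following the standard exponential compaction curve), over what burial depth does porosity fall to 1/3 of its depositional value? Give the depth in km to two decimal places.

φ/φ₀ = 1/3 ⇒ exp(−β·z) = 1/3 ⇒ z = ln(3) / β
z = 1.0986 / 0.44 = 2.497 km

2.50 km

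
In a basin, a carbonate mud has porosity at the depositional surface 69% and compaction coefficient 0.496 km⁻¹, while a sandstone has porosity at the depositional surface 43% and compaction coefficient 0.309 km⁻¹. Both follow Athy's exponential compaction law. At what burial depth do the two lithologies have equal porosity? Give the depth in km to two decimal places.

Set phi₀ₐ e^(−βₐz) = phi₀ᵦ e^(−βᵦz) ⇒ ln(phi₀ₐ/phi₀ᵦ) = (βₐ − βᵦ)·z
z = ln(0.69/0.43) / (0.496 − 0.309) = 0.4729 / 0.187 = 2.529 km

2.53 km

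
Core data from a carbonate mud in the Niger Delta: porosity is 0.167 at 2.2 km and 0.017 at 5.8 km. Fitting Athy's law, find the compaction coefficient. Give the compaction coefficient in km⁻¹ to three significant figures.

0.635 km⁻¹

Athy: n(z) = n₀ e^(−cz) ⇒ n₁/n₂ = e^{c(z₂−z₁)} ⇒ c = ln(n₁/n₂)/(z₂−z₁)
c = ln(0.167/0.017) / (5.8 − 2.2) = ln(9.824) / 3.6 = 2.2848 / 3.6 = 0.6347 km⁻¹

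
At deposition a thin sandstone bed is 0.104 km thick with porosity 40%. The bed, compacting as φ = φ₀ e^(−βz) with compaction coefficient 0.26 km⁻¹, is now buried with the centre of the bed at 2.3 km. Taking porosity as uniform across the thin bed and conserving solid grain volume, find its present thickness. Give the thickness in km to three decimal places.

0.080 km

Porosity at 2.3 km: φ = 0.4·exp(−0.26×2.3) = 0.2200
Solid-volume conservation: h(1−φ) = h₀(1−φ₀) ⇒ h = h₀·(1−φ₀)/(1−φ)
h = 0.104 × (1 − 0.4)/(1 − 0.2200) = 0.104 × 0.7692 = 0.0800 km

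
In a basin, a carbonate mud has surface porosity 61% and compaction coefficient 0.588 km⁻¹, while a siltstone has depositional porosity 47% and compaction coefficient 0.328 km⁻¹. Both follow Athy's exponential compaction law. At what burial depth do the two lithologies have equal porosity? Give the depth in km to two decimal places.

Set φ₀ₐ e^(−cₐd) = φ₀ᵦ e^(−cᵦd) ⇒ ln(φ₀ₐ/φ₀ᵦ) = (cₐ − cᵦ)·d
d = ln(0.61/0.47) / (0.588 − 0.328) = 0.2607 / 0.26 = 1.003 km

1.00 km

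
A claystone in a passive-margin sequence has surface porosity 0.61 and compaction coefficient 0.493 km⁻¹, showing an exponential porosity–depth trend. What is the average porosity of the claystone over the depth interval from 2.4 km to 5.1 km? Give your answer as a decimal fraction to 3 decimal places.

⟨n⟩ = (1/(Z₂−Z₁)) ∫ n₀ e^(−βZ) dZ = n₀·(e^(−β·Z₁) − e^(−β·Z₂)) / (β·(Z₂−Z₁))
e^(−0.493×2.4) = 0.3063; e^(−0.493×5.1) = 0.0809
⟨n⟩ = 0.61 × (0.3063 − 0.0809) / (0.493 × 2.7) = 0.61 × 0.1693 = 0.1033

0.103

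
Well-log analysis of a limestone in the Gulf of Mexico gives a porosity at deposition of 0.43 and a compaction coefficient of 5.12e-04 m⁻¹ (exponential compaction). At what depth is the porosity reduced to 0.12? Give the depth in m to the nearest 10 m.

2490 m

Working in km (1 km = 1000 m; β in km⁻¹ = β in m⁻¹ × 1000):
Invert Athy's law: d = ln(phi₀/phi) / β
d = ln(0.43/0.12) / 0.512 = ln(3.583) / 0.512 = 1.2763 / 0.512 = 2.493 km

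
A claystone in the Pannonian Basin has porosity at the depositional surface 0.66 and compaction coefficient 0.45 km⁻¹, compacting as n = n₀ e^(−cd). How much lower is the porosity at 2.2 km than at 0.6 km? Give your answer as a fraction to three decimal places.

n(0.6) = 0.66·e^(−0.45×0.6) = 0.5038
n(2.2) = 0.66·e^(−0.45×2.2) = 0.2452
Δn = 0.5038 − 0.2452 = 0.2586

0.259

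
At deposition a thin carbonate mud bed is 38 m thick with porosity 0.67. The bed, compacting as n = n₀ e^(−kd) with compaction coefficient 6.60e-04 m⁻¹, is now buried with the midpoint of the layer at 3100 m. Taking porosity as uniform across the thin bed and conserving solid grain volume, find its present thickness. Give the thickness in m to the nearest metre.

14 m

Working in km (1 km = 1000 m; k in km⁻¹ = k in m⁻¹ × 1000):
Porosity at 3.1 km: n = 0.67·exp(−0.66×3.1) = 0.0866
Solid-volume conservation: h(1−n) = h₀(1−n₀) ⇒ h = h₀·(1−n₀)/(1−n)
h = 0.038 × (1 − 0.67)/(1 − 0.0866) = 0.038 × 0.3613 = 0.0137 km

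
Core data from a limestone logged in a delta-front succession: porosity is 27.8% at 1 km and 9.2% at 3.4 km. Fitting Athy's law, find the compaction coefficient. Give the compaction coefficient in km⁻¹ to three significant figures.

Athy: φ(z) = φ₀ e^(−cz) ⇒ φ₁/φ₂ = e^{c(z₂−z₁)} ⇒ c = ln(φ₁/φ₂)/(z₂−z₁)
c = ln(0.278/0.092) / (3.4 − 1) = ln(3.022) / 2.4 = 1.1058 / 2.4 = 0.4608 km⁻¹

0.461 km⁻¹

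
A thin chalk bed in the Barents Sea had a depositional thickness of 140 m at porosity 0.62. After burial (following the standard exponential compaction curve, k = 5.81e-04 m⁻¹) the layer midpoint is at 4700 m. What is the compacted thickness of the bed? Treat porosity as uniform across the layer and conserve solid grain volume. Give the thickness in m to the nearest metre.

55 m

Working in km (1 km = 1000 m; k in km⁻¹ = k in m⁻¹ × 1000):
Porosity at 4.7 km: n = 0.62·exp(−0.581×4.7) = 0.0404
Solid-volume conservation: h(1−n) = h₀(1−n₀) ⇒ h = h₀·(1−n₀)/(1−n)
h = 0.14 × (1 − 0.62)/(1 − 0.0404) = 0.14 × 0.3960 = 0.0554 km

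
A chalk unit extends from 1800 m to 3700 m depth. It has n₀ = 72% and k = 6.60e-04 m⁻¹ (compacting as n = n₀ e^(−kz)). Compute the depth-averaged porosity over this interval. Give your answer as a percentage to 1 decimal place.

12.5%

Working in km (1 km = 1000 m; k in km⁻¹ = k in m⁻¹ × 1000):
⟨n⟩ = (1/(z₂−z₁)) ∫ n₀ e^(−kz) dz = n₀·(e^(−k·z₁) − e^(−k·z₂)) / (k·(z₂−z₁))
e^(−0.66×1.8) = 0.3048; e^(−0.66×3.7) = 0.0870
⟨n⟩ = 0.72 × (0.3048 − 0.0870) / (0.66 × 1.9) = 0.72 × 0.1737 = 0.1251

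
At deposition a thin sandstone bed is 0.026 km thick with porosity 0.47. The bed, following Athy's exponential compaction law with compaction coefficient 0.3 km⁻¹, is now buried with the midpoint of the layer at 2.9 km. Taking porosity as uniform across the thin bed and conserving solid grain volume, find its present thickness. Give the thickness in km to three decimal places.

Porosity at 2.9 km: φ = 0.47·exp(−0.3×2.9) = 0.1969
Solid-volume conservation: h(1−φ) = h₀(1−φ₀) ⇒ h = h₀·(1−φ₀)/(1−φ)
h = 0.026 × (1 − 0.47)/(1 − 0.1969) = 0.026 × 0.6599 = 0.0172 km

0.017 km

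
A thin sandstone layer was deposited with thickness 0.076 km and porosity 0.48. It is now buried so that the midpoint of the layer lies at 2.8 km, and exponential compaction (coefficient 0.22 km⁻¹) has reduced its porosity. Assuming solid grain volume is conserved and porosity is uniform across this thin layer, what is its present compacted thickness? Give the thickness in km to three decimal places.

Porosity at 2.8 km: φ = 0.48·exp(−0.22×2.8) = 0.2592
Solid-volume conservation: h(1−φ) = h₀(1−φ₀) ⇒ h = h₀·(1−φ₀)/(1−φ)
h = 0.076 × (1 − 0.48)/(1 − 0.2592) = 0.076 × 0.7020 = 0.0534 km

0.053 km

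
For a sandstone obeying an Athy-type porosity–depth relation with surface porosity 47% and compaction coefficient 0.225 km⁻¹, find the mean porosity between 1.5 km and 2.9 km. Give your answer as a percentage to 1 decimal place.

28.8%

⟨phi⟩ = (1/(z₂−z₁)) ∫ phi₀ e^(−βz) dz = phi₀·(e^(−β·z₁) − e^(−β·z₂)) / (β·(z₂−z₁))
e^(−0.225×1.5) = 0.7136; e^(−0.225×2.9) = 0.5207
⟨phi⟩ = 0.47 × (0.7136 − 0.5207) / (0.225 × 1.4) = 0.47 × 0.6121 = 0.2877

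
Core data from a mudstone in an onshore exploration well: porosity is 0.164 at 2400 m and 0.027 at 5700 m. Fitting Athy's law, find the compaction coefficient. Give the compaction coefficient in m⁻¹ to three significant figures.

Working in km (1 km = 1000 m; c in km⁻¹ = c in m⁻¹ × 1000):
Athy: φ(Z) = φ₀ e^(−cZ) ⇒ φ₁/φ₂ = e^{c(Z₂−Z₁)} ⇒ c = ln(φ₁/φ₂)/(Z₂−Z₁)
c = ln(0.164/0.027) / (5.7 − 2.4) = ln(6.074) / 3.3 = 1.8040 / 3.3 = 0.5467 km⁻¹

0.000547 m⁻¹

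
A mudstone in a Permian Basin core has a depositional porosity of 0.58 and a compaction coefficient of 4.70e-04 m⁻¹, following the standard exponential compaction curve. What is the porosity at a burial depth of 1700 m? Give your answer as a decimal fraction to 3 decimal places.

Working in km (1 km = 1000 m; k in km⁻¹ = k in m⁻¹ × 1000):
n = n₀·exp(−k·Z) = 0.58 × exp(−0.47 × 1.7) = 0.58 × exp(−0.799)
  = 0.58 × 0.4498 = 0.2609

0.261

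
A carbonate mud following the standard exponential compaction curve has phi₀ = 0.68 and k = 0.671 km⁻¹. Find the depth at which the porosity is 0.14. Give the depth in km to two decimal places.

2.36 km

Invert Athy's law: z = ln(phi₀/phi) / k
z = ln(0.68/0.14) / 0.671 = ln(4.857) / 0.671 = 1.5805 / 0.671 = 2.355 km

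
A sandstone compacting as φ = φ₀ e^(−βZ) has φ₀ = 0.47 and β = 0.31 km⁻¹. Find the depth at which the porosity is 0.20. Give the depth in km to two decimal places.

2.76 km

Invert Athy's law: Z = ln(φ₀/φ) / β
Z = ln(0.47/0.2) / 0.31 = ln(2.35) / 0.31 = 0.8544 / 0.31 = 2.756 km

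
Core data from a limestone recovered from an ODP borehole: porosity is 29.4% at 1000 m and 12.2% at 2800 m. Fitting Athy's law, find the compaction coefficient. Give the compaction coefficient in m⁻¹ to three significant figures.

0.000489 m⁻¹

Working in km (1 km = 1000 m; k in km⁻¹ = k in m⁻¹ × 1000):
Athy: n(Z) = n₀ e^(−kZ) ⇒ n₁/n₂ = e^{k(Z₂−Z₁)} ⇒ k = ln(n₁/n₂)/(Z₂−Z₁)
k = ln(0.294/0.122) / (2.8 − 1) = ln(2.41) / 1.8 = 0.8796 / 1.8 = 0.4886 km⁻¹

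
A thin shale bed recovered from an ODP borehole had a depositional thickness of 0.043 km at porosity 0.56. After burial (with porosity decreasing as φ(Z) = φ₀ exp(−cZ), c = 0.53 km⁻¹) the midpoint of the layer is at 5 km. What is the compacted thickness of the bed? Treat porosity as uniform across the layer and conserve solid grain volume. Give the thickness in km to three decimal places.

Porosity at 5 km: φ = 0.56·exp(−0.53×5) = 0.0396
Solid-volume conservation: h(1−φ) = h₀(1−φ₀) ⇒ h = h₀·(1−φ₀)/(1−φ)
h = 0.043 × (1 − 0.56)/(1 − 0.0396) = 0.043 × 0.4581 = 0.0197 km

0.020 km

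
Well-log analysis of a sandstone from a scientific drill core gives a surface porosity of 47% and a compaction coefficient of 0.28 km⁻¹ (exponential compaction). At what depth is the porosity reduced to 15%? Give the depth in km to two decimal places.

4.08 km

Invert Athy's law: d = ln(n₀/n) / c
d = ln(0.47/0.15) / 0.28 = ln(3.133) / 0.28 = 1.1421 / 0.28 = 4.079 km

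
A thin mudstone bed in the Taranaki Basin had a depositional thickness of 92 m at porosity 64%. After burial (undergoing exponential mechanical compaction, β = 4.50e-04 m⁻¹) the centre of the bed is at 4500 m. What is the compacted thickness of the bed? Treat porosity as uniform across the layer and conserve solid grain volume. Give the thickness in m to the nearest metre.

Working in km (1 km = 1000 m; β in km⁻¹ = β in m⁻¹ × 1000):
Porosity at 4.5 km: phi = 0.64·exp(−0.45×4.5) = 0.0845
Solid-volume conservation: h(1−phi) = h₀(1−phi₀) ⇒ h = h₀·(1−phi₀)/(1−phi)
h = 0.092 × (1 − 0.64)/(1 − 0.0845) = 0.092 × 0.3932 = 0.0362 km

36 m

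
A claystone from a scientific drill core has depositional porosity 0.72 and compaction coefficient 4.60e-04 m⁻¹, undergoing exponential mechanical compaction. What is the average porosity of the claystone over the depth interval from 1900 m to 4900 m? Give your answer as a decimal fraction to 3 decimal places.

0.163

Working in km (1 km = 1000 m; k in km⁻¹ = k in m⁻¹ × 1000):
⟨n⟩ = (1/(Z₂−Z₁)) ∫ n₀ e^(−kZ) dZ = n₀·(e^(−k·Z₁) − e^(−k·Z₂)) / (k·(Z₂−Z₁))
e^(−0.46×1.9) = 0.4173; e^(−0.46×4.9) = 0.1050
⟨n⟩ = 0.72 × (0.4173 − 0.1050) / (0.46 × 3) = 0.72 × 0.2263 = 0.1629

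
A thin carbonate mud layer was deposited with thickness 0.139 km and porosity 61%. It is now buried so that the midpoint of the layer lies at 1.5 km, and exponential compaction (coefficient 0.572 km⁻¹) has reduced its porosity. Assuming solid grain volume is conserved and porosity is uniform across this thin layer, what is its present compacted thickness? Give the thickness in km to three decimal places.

0.073 km

Porosity at 1.5 km: phi = 0.61·exp(−0.572×1.5) = 0.2586
Solid-volume conservation: h(1−phi) = h₀(1−phi₀) ⇒ h = h₀·(1−phi₀)/(1−phi)
h = 0.139 × (1 − 0.61)/(1 − 0.2586) = 0.139 × 0.5261 = 0.0731 km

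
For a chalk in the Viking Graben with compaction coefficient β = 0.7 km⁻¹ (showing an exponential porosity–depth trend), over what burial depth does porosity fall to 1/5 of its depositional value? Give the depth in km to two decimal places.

φ/φ₀ = 1/5 ⇒ exp(−β·z) = 1/5 ⇒ z = ln(5) / β
z = 1.6094 / 0.7 = 2.299 km

2.30 km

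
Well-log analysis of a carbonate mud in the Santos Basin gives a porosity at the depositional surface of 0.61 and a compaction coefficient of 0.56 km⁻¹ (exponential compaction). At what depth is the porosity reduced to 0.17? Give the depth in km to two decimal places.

Invert Athy's law: d = ln(phi₀/phi) / c
d = ln(0.61/0.17) / 0.56 = ln(3.588) / 0.56 = 1.2777 / 0.56 = 2.282 km

2.28 km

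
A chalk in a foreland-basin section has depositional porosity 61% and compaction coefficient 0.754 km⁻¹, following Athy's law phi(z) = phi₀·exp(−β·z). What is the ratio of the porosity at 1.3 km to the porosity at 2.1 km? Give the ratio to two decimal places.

1.83

phi(z₁)/phi(z₂) = e^(−β·z₁)/e^(−β·z₂) = e^{β(z₂−z₁)}
= exp(0.754 × 0.8) = exp(0.6032) = 1.8280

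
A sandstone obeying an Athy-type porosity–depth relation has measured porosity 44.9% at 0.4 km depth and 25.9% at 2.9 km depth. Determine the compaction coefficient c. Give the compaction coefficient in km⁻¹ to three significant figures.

0.220 km⁻¹

Athy: φ(z) = φ₀ e^(−cz) ⇒ φ₁/φ₂ = e^{c(z₂−z₁)} ⇒ c = ln(φ₁/φ₂)/(z₂−z₁)
c = ln(0.449/0.259) / (2.9 − 0.4) = ln(1.734) / 2.5 = 0.5502 / 2.5 = 0.2201 km⁻¹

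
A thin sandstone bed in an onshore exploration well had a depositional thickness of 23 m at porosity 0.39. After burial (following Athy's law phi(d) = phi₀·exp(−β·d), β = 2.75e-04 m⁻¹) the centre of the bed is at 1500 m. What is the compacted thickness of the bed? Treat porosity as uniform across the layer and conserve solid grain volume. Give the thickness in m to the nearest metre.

Working in km (1 km = 1000 m; β in km⁻¹ = β in m⁻¹ × 1000):
Porosity at 1.5 km: phi = 0.39·exp(−0.275×1.5) = 0.2582
Solid-volume conservation: h(1−phi) = h₀(1−phi₀) ⇒ h = h₀·(1−phi₀)/(1−phi)
h = 0.023 × (1 − 0.39)/(1 − 0.2582) = 0.023 × 0.8223 = 0.0189 km

19 m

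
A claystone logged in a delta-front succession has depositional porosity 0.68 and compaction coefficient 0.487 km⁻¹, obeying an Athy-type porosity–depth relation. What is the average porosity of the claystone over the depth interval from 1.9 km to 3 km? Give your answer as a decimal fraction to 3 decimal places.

0.209

⟨phi⟩ = (1/(Z₂−Z₁)) ∫ phi₀ e^(−kZ) dZ = phi₀·(e^(−k·Z₁) − e^(−k·Z₂)) / (k·(Z₂−Z₁))
e^(−0.487×1.9) = 0.3964; e^(−0.487×3) = 0.2320
⟨phi⟩ = 0.68 × (0.3964 − 0.2320) / (0.487 × 1.1) = 0.68 × 0.3069 = 0.2087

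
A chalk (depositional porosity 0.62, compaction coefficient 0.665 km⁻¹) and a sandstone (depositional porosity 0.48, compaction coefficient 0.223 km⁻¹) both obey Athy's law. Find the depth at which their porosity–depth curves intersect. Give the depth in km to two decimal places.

Set φ₀ₐ e^(−βₐd) = φ₀ᵦ e^(−βᵦd) ⇒ ln(φ₀ₐ/φ₀ᵦ) = (βₐ − βᵦ)·d
d = ln(0.62/0.48) / (0.665 − 0.223) = 0.2559 / 0.442 = 0.579 km

0.58 km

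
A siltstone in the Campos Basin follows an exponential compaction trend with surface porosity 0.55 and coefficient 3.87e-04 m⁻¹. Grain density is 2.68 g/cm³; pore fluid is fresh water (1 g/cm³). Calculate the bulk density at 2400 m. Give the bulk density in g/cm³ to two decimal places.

Working in km (1 km = 1000 m; c in km⁻¹ = c in m⁻¹ × 1000):
Porosity at depth: phi = 0.55·exp(−0.387×2.4) = 0.55×0.3950 = 0.2173
Bulk density: ρ_b = (1−phi)ρ_g + phi·ρ_f = 0.7827×2.68 + 0.2173×1
       = 2.098 + 0.217 = 2.315 g/cm³

2.31 g/cm³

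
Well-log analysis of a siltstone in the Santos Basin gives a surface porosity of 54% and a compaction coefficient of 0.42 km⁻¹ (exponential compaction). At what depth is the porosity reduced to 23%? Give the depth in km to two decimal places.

Invert Athy's law: Z = ln(phi₀/phi) / c
Z = ln(0.54/0.23) / 0.42 = ln(2.348) / 0.42 = 0.8535 / 0.42 = 2.032 km

2.03 km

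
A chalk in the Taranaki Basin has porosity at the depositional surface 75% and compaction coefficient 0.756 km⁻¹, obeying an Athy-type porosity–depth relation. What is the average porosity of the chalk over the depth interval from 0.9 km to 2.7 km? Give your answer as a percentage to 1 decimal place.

⟨phi⟩ = (1/(z₂−z₁)) ∫ phi₀ e^(−cz) dz = phi₀·(e^(−c·z₁) − e^(−c·z₂)) / (c·(z₂−z₁))
e^(−0.756×0.9) = 0.5064; e^(−0.756×2.7) = 0.1299
⟨phi⟩ = 0.75 × (0.5064 − 0.1299) / (0.756 × 1.8) = 0.75 × 0.2767 = 0.2075

20.8%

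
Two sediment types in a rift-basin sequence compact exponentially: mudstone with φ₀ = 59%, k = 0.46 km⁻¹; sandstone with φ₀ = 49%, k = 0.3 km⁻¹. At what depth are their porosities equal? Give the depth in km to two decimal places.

1.16 km

Set φ₀ₐ e^(−kₐd) = φ₀ᵦ e^(−kᵦd) ⇒ ln(φ₀ₐ/φ₀ᵦ) = (kₐ − kᵦ)·d
d = ln(0.59/0.49) / (0.46 − 0.3) = 0.1857 / 0.16 = 1.161 km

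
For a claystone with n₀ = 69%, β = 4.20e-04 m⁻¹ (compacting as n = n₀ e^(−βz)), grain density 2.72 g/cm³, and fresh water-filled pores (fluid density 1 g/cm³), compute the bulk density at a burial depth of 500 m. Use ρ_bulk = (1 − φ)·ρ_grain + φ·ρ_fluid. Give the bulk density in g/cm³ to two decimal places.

Working in km (1 km = 1000 m; β in km⁻¹ = β in m⁻¹ × 1000):
Porosity at depth: n = 0.69·exp(−0.42×0.5) = 0.69×0.8106 = 0.5593
Bulk density: ρ_b = (1−n)ρ_g + n·ρ_f = 0.4407×2.72 + 0.5593×1
       = 1.199 + 0.559 = 1.758 g/cm³

1.76 g/cm³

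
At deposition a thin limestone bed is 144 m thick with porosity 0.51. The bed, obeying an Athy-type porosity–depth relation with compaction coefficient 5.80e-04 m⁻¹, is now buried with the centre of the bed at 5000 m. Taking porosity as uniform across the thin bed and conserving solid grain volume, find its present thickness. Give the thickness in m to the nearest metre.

Working in km (1 km = 1000 m; k in km⁻¹ = k in m⁻¹ × 1000):
Porosity at 5 km: phi = 0.51·exp(−0.58×5) = 0.0281
Solid-volume conservation: h(1−phi) = h₀(1−phi₀) ⇒ h = h₀·(1−phi₀)/(1−phi)
h = 0.144 × (1 − 0.51)/(1 − 0.0281) = 0.144 × 0.5041 = 0.0726 km

73 m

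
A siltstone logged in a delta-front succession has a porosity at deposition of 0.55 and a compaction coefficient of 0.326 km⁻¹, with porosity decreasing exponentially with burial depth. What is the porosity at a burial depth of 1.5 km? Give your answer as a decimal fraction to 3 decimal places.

0.337

phi = phi₀·exp(−c·d) = 0.55 × exp(−0.326 × 1.5) = 0.55 × exp(−0.489)
  = 0.55 × 0.6132 = 0.3373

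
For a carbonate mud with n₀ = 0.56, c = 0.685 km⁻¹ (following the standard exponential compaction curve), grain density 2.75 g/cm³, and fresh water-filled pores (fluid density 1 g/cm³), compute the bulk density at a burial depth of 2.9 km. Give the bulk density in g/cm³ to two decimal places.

Porosity at depth: n = 0.56·exp(−0.685×2.9) = 0.56×0.1372 = 0.0768
Bulk density: ρ_b = (1−n)ρ_g + n·ρ_f = 0.9232×2.75 + 0.0768×1
       = 2.539 + 0.077 = 2.616 g/cm³

2.62 g/cm³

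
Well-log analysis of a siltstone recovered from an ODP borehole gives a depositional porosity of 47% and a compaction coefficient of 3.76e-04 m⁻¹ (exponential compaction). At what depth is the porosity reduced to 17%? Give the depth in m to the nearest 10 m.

Working in km (1 km = 1000 m; k in km⁻¹ = k in m⁻¹ × 1000):
Invert Athy's law: Z = ln(φ₀/φ) / k
Z = ln(0.47/0.17) / 0.376 = ln(2.765) / 0.376 = 1.0169 / 0.376 = 2.705 km

2700 m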